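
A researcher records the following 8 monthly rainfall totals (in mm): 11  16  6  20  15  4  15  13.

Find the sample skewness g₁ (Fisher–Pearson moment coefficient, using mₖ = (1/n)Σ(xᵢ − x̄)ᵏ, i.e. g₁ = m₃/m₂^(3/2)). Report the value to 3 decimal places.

x̄ = (11 + 16 + 6 + 20 + 15 + 4 + 15 + 13) / 8 = 12.5000
deviations (xᵢ − x̄): -1.5000, 3.5000, -6.5000, 7.5000, 2.5000, -8.5000, 2.5000, 0.5000
Σ(xᵢ − x̄)² = 198.0000 ⇒ m₂ = 198.0000/8 = 24.75000
Σ(xᵢ − x̄)³ = -396.0000 ⇒ m₃ = -396.0000/8 = -49.50000
m₂^(3/2) = 24.75000^(1.5) = 123.12970
g₁ = m₃ / m₂^(3/2) = -49.50000 / 123.12970 ≈ -0.402

-0.402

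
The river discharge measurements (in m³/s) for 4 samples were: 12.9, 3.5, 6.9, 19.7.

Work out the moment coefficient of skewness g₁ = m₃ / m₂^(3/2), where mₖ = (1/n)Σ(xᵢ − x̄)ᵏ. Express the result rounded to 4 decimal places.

x̄ = (12.9 + 3.5 + 6.9 + 19.7) / 4 = 10.7500
deviations (xᵢ − x̄): 2.1500, -7.2500, -3.8500, 8.9500
Σ(xᵢ − x̄)² = 152.1100 ⇒ m₂ = 152.1100/4 = 38.02750
Σ(xᵢ − x̄)³ = 288.7110 ⇒ m₃ = 288.7110/4 = 72.17775
m₂^(3/2) = 38.02750^(1.5) = 234.50206
g₁ = m₃ / m₂^(3/2) = 72.17775 / 234.50206 ≈ 0.3078

0.3078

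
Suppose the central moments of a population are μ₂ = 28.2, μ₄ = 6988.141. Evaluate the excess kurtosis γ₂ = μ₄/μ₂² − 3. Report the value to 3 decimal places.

μ₂² = 28.2² = 795.24000
μ₄/μ₂² = 6988.141 / 795.24000 = 8.78746
γ₂ = 8.78746 − 3 ≈ 5.787

5.787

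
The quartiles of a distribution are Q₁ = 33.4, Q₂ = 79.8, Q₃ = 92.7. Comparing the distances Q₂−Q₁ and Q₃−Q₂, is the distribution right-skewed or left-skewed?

Q₂ − Q₁ = 46.4;  Q₃ − Q₂ = 12.9
Q₂ − Q₁ > Q₃ − Q₂ ⇒ the lower half is more spread out ⇒ left-skewed.

left-skewed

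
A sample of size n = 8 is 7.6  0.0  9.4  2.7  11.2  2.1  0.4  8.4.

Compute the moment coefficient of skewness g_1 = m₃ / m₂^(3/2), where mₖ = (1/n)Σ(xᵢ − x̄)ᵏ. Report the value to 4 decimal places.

x̄ = (7.6 + 0.0 + 9.4 + 2.7 + 11.2 + 2.1 + 0.4 + 8.4) / 8 = 5.2250
deviations (xᵢ − x̄): 2.3750, -5.2250, 4.1750, -2.5250, 5.9750, -3.1250, -4.8250, 3.1750
Σ(xᵢ − x̄)² = 135.5750 ⇒ m₂ = 135.5750/8 = 16.94687
Σ(xᵢ − x̄)³ = 29.8958 ⇒ m₃ = 29.8958/8 = 3.73697
m₂^(3/2) = 16.94687^(1.5) = 69.76449
g_1 = m₃ / m₂^(3/2) = 3.73697 / 69.76449 ≈ 0.0536

0.0536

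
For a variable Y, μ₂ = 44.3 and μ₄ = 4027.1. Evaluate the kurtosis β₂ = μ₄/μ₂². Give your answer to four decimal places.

2.0520

μ₂² = 44.3² = 1962.49000
μ₄/μ₂² = 4027.1 / 1962.49000 = 2.05204
β₂ ≈ 2.0520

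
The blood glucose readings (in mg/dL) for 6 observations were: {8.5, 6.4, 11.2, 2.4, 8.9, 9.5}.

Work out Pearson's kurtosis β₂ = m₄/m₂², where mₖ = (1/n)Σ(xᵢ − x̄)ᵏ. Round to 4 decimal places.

2.7003

x̄ = 7.8167
Σ(xᵢ − x̄)² = 47.2683 ⇒ m₂ = 7.87806
Σ(xᵢ − x̄)⁴ = 1005.5370 ⇒ m₄ = 167.58950
m₂² = 62.06376
β₂ = m₄/m₂² = 167.58950 / 62.06376 ≈ 2.7003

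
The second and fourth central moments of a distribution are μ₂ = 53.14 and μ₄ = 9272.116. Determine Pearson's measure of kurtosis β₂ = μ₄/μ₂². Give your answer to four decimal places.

3.2835

μ₂² = 53.14² = 2823.85960
μ₄/μ₂² = 9272.116 / 2823.85960 = 3.28349
β₂ ≈ 3.2835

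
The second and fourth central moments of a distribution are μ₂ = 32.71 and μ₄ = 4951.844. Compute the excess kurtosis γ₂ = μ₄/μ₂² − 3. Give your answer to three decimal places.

μ₂² = 32.71² = 1069.94410
μ₄/μ₂² = 4951.844 / 1069.94410 = 4.62813
γ₂ = 4.62813 − 3 ≈ 1.628

1.628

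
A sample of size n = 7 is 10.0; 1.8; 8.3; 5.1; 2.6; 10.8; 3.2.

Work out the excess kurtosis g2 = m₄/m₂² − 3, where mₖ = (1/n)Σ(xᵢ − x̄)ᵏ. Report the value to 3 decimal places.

x̄ = 5.9714
Σ(xᵢ − x̄)² = 82.1743 ⇒ m₂ = 11.73918
Σ(xᵢ − x̄)⁴ = 1327.9458 ⇒ m₄ = 189.70654
m₂² = 137.80843
g2 = m₄/m₂² − 3 = 1.37660 − 3 ≈ -1.623

-1.623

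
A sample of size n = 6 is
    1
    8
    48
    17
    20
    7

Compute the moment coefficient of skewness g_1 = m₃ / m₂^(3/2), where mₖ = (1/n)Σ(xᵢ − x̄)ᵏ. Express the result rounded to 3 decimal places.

1.146

x̄ = (1 + 8 + 48 + 17 + 20 + 7) / 6 = 16.8333
deviations (xᵢ − x̄): -15.8333, -8.8333, 31.1667, 0.1667, 3.1667, -9.8333
Σ(xᵢ − x̄)² = 1406.8333 ⇒ m₂ = 1406.8333/6 = 234.47222
Σ(xᵢ − x̄)³ = 24696.4444 ⇒ m₃ = 24696.4444/6 = 4116.07407
m₂^(3/2) = 234.47222^(1.5) = 3590.35258
g_1 = m₃ / m₂^(3/2) = 4116.07407 / 3590.35258 ≈ 1.146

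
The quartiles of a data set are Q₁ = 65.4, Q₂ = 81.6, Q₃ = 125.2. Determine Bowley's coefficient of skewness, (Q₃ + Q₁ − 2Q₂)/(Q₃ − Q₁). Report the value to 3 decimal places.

numerator: Q₃ + Q₁ − 2Q₂ = 125.2 + 65.4 − 2×81.6 = 27.4000
denominator: Q₃ − Q₁ = 125.2 − 65.4 = 59.8000
Bowley skewness = 27.4000 / 59.8000 ≈ 0.458

0.458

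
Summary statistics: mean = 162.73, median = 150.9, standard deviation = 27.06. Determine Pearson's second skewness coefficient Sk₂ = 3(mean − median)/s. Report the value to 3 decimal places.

1.312

Sk₂ = 3(162.73 − 150.9) / 27.06 = 3 × 11.8300 / 27.06
    = 35.4900 / 27.06 ≈ 1.312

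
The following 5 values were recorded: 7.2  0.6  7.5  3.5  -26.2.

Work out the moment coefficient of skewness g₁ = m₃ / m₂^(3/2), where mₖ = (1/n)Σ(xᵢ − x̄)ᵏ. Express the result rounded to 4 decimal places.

x̄ = (7.2 + 0.6 + 7.5 + 3.5 - 26.2) / 5 = -1.4800
deviations (xᵢ − x̄): 8.6800, 2.0800, 8.9800, 4.9800, -24.7200
Σ(xᵢ − x̄)² = 796.1880 ⇒ m₂ = 796.1880/5 = 159.23760
Σ(xᵢ − x̄)³ = -13595.2303 ⇒ m₃ = -13595.2303/5 = -2719.04606
m₂^(3/2) = 159.23760^(1.5) = 2009.40943
g₁ = m₃ / m₂^(3/2) = -2719.04606 / 2009.40943 ≈ -1.3532

-1.3532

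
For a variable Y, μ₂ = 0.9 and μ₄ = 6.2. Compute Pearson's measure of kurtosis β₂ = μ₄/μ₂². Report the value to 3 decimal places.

7.654

μ₂² = 0.9² = 0.81000
μ₄/μ₂² = 6.2 / 0.81000 = 7.65432
β₂ ≈ 7.654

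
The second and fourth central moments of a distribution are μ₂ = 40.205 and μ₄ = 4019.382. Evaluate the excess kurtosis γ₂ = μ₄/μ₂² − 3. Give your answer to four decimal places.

-0.5134

μ₂² = 40.205² = 1616.44202
μ₄/μ₂² = 4019.382 / 1616.44202 = 2.48656
γ₂ = 2.48656 − 3 ≈ -0.5134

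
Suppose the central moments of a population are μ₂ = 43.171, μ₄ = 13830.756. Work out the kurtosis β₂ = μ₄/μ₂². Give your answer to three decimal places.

7.421

μ₂² = 43.171² = 1863.73524
μ₄/μ₂² = 13830.756 / 1863.73524 = 7.42099
β₂ ≈ 7.421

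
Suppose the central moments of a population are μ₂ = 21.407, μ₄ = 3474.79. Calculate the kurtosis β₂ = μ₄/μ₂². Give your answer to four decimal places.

μ₂² = 21.407² = 458.25965
μ₄/μ₂² = 3474.79 / 458.25965 = 7.58258
β₂ ≈ 7.5826

7.5826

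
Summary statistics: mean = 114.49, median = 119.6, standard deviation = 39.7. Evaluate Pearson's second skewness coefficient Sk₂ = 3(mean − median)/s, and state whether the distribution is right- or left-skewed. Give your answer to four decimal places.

Sk₂ = 3(114.49 − 119.6) / 39.7 = 3 × -5.1100 / 39.7
    = -15.3300 / 39.7 ≈ -0.3861
Sk₂ < 0 ⇒ mean < median ⇒ left-skewed (negative skew).

-0.3861, left-skewed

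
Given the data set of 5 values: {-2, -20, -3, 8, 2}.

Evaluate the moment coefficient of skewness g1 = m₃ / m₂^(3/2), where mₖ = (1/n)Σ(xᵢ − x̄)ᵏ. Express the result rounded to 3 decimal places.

x̄ = (-2 - 20 - 3 + 8 + 2) / 5 = -3.0000
deviations (xᵢ − x̄): 1.0000, -17.0000, 0.0000, 11.0000, 5.0000
Σ(xᵢ − x̄)² = 436.0000 ⇒ m₂ = 436.0000/5 = 87.20000
Σ(xᵢ − x̄)³ = -3456.0000 ⇒ m₃ = -3456.0000/5 = -691.20000
m₂^(3/2) = 87.20000^(1.5) = 814.28180
g1 = m₃ / m₂^(3/2) = -691.20000 / 814.28180 ≈ -0.849

-0.849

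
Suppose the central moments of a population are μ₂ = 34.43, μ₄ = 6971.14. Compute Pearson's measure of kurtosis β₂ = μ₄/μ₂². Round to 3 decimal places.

5.881

μ₂² = 34.43² = 1185.42490
μ₄/μ₂² = 6971.14 / 1185.42490 = 5.88071
β₂ ≈ 5.881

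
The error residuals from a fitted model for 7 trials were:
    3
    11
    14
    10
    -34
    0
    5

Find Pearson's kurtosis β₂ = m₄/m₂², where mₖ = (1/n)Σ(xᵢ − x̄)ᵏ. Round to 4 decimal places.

x̄ = 1.2857
Σ(xᵢ − x̄)² = 1595.4286 ⇒ m₂ = 227.91837
Σ(xᵢ − x̄)⁴ = 1591233.5743 ⇒ m₄ = 227319.08205
m₂² = 51946.78217
β₂ = m₄/m₂² = 227319.08205 / 51946.78217 ≈ 4.3760

4.3760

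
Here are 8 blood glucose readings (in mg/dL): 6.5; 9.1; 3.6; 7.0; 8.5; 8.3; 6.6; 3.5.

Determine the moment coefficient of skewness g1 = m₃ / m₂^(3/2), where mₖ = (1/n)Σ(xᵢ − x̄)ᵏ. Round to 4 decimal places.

-0.5255

x̄ = (6.5 + 9.1 + 3.6 + 7.0 + 8.5 + 8.3 + 6.6 + 3.5) / 8 = 6.6375
deviations (xᵢ − x̄): -0.1375, 2.4625, -3.0375, 0.3625, 1.8625, 1.6625, -0.0375, -3.1375
Σ(xᵢ − x̄)² = 31.5188 ⇒ m₂ = 31.5188/8 = 3.93984
Σ(xᵢ − x̄)³ = -32.8773 ⇒ m₃ = -32.8773/8 = -4.10966
m₂^(3/2) = 3.93984^(1.5) = 7.82021
g1 = m₃ / m₂^(3/2) = -4.10966 / 7.82021 ≈ -0.5255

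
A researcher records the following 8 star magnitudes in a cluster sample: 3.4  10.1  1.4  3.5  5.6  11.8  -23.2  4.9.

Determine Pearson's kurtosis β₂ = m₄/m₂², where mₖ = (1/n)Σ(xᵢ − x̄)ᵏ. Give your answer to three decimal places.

5.064

x̄ = 2.1875
Σ(xᵢ − x̄)² = 822.3488 ⇒ m₂ = 102.79359
Σ(xᵢ − x̄)⁴ = 428065.4428 ⇒ m₄ = 53508.18035
m₂² = 10566.52292
β₂ = m₄/m₂² = 53508.18035 / 10566.52292 ≈ 5.064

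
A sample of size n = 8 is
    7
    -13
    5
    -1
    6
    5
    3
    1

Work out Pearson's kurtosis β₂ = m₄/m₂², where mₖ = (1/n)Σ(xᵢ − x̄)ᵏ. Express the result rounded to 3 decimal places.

x̄ = 1.6250
Σ(xᵢ − x̄)² = 293.8750 ⇒ m₂ = 36.73438
Σ(xᵢ − x̄)⁴ = 47260.9316 ⇒ m₄ = 5907.61646
m₂² = 1349.41431
β₂ = m₄/m₂² = 5907.61646 / 1349.41431 ≈ 4.378

4.378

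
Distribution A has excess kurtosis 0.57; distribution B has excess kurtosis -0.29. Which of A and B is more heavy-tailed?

Higher excess kurtosis ⇒ heavier tails relative to the normal distribution.
0.57 vs -0.29: the larger is 0.57, so A has heavier tails. (A is leptokurtic — heavier-than-normal tails; the other is platykurtic.)

A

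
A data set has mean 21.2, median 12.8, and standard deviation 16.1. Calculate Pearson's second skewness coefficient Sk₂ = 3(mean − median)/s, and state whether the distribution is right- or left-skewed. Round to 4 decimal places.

Sk₂ = 3(21.2 − 12.8) / 16.1 = 3 × 8.4000 / 16.1
    = 25.2000 / 16.1 ≈ 1.5652
Sk₂ > 0 ⇒ mean > median ⇒ right-skewed (positive skew).

1.5652, right-skewed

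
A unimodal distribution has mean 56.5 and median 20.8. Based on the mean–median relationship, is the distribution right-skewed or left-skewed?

mean − median = 56.5 − 20.8 = 35.7
mean > median ⇒ the longer tail is on the right ⇒ right-skewed (positively skewed).

right-skewed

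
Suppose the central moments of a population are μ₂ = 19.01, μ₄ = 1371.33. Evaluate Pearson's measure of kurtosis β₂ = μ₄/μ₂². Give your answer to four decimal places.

μ₂² = 19.01² = 361.38010
μ₄/μ₂² = 1371.33 / 361.38010 = 3.79470
β₂ ≈ 3.7947

3.7947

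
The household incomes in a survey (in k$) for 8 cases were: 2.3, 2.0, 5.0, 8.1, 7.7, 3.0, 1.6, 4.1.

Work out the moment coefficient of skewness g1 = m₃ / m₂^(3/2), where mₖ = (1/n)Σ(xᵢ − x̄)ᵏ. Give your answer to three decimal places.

0.591

x̄ = (2.3 + 2.0 + 5.0 + 8.1 + 7.7 + 3.0 + 1.6 + 4.1) / 8 = 4.2250
deviations (xᵢ − x̄): -1.9250, -2.2250, 0.7750, 3.8750, 3.4750, -1.2250, -2.6250, -0.1250
Σ(xᵢ − x̄)² = 44.7550 ⇒ m₂ = 44.7550/8 = 5.59438
Σ(xᵢ − x̄)³ = 62.5373 ⇒ m₃ = 62.5373/8 = 7.81716
m₂^(3/2) = 5.59438^(1.5) = 13.23206
g1 = m₃ / m₂^(3/2) = 7.81716 / 13.23206 ≈ 0.591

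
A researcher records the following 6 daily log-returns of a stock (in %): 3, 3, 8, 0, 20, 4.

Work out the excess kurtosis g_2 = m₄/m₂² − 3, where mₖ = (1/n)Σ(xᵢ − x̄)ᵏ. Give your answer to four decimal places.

0.3324

x̄ = 6.3333
Σ(xᵢ − x̄)² = 257.3333 ⇒ m₂ = 42.88889
Σ(xᵢ − x̄)⁴ = 36779.1111 ⇒ m₄ = 6129.85185
m₂² = 1839.45679
g_2 = m₄/m₂² − 3 = 3.33243 − 3 ≈ 0.3324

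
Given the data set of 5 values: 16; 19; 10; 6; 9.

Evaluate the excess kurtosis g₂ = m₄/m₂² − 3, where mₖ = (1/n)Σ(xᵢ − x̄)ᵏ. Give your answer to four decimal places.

-1.4418

x̄ = 12.0000
Σ(xᵢ − x̄)² = 114.0000 ⇒ m₂ = 22.80000
Σ(xᵢ − x̄)⁴ = 4050.0000 ⇒ m₄ = 810.00000
m₂² = 519.84000
g₂ = m₄/m₂² − 3 = 1.55817 − 3 ≈ -1.4418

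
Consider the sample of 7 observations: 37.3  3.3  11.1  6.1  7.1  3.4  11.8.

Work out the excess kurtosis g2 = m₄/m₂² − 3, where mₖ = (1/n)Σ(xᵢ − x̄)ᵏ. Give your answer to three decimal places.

x̄ = 11.4429
Σ(xᵢ − x̄)² = 847.2371 ⇒ m₂ = 121.03388
Σ(xᵢ − x̄)⁴ = 456766.6515 ⇒ m₄ = 65252.37878
m₂² = 14649.19952
g2 = m₄/m₂² − 3 = 4.45433 − 3 ≈ 1.454

1.454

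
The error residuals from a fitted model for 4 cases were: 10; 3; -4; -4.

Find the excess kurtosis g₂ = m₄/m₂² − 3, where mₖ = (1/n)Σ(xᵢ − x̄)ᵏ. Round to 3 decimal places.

-1.372

x̄ = 1.2500
Σ(xᵢ − x̄)² = 134.7500 ⇒ m₂ = 33.68750
Σ(xᵢ − x̄)⁴ = 7390.5781 ⇒ m₄ = 1847.64453
m₂² = 1134.84766
g₂ = m₄/m₂² − 3 = 1.62810 − 3 ≈ -1.372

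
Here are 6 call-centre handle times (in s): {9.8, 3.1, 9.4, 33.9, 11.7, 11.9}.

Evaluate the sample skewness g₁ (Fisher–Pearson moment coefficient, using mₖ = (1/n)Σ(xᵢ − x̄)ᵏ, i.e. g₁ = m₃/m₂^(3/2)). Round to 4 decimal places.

1.3981

x̄ = (9.8 + 3.1 + 9.4 + 33.9 + 11.7 + 11.9) / 6 = 13.3000
deviations (xᵢ − x̄): -3.5000, -10.2000, -3.9000, 20.6000, -1.6000, -1.4000
Σ(xᵢ − x̄)² = 560.3800 ⇒ m₂ = 560.3800/6 = 93.39667
Σ(xᵢ − x̄)³ = 7571.5740 ⇒ m₃ = 7571.5740/6 = 1261.92900
m₂^(3/2) = 93.39667^(1.5) = 902.60361
g₁ = m₃ / m₂^(3/2) = 1261.92900 / 902.60361 ≈ 1.3981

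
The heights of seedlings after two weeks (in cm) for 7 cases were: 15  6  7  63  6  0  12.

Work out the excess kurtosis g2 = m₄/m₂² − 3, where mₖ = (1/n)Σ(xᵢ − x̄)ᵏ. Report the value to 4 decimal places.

x̄ = 15.5714
Σ(xᵢ − x̄)² = 2761.7143 ⇒ m₂ = 394.53061
Σ(xᵢ − x̄)⁴ = 5141250.0875 ⇒ m₄ = 734464.29821
m₂² = 155654.40400
g2 = m₄/m₂² − 3 = 4.71856 − 3 ≈ 1.7186

1.7186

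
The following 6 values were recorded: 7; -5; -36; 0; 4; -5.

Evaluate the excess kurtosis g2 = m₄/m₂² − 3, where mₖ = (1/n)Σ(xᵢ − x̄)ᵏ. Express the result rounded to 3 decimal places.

0.567

x̄ = -5.8333
Σ(xᵢ − x̄)² = 1206.8333 ⇒ m₂ = 201.13889
Σ(xᵢ − x̄)⁴ = 865783.4861 ⇒ m₄ = 144297.24769
m₂² = 40456.85262
g2 = m₄/m₂² − 3 = 3.56669 − 3 ≈ 0.567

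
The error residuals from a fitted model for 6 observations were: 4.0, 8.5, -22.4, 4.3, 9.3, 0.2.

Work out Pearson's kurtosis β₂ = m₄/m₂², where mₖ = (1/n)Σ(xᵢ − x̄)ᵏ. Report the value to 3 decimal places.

3.653

x̄ = 0.6500
Σ(xᵢ − x̄)² = 692.4950 ⇒ m₂ = 115.41583
Σ(xᵢ − x̄)⁴ = 291981.5600 ⇒ m₄ = 48663.59334
m₂² = 13320.81458
β₂ = m₄/m₂² = 48663.59334 / 13320.81458 ≈ 3.653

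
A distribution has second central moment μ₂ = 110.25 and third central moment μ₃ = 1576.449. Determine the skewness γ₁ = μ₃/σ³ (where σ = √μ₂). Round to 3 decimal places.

σ = √μ₂ = √110.25 = 10.50000
σ³ = μ₂^(3/2) = 1157.62500
γ₁ = μ₃/σ³ = 1576.449 / 1157.62500 ≈ 1.362

1.362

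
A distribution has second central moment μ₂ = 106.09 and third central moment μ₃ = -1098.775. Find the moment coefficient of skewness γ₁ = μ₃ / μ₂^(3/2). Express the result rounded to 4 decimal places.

-1.0055

σ = √μ₂ = √106.09 = 10.30000
σ³ = μ₂^(3/2) = 1092.72700
γ₁ = μ₃/σ³ = -1098.775 / 1092.72700 ≈ -1.0055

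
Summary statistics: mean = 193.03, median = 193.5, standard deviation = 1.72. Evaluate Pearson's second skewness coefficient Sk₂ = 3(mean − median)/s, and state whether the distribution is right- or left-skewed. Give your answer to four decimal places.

-0.8198, left-skewed

Sk₂ = 3(193.03 − 193.5) / 1.72 = 3 × -0.4700 / 1.72
    = -1.4100 / 1.72 ≈ -0.8198
Sk₂ < 0 ⇒ mean < median ⇒ left-skewed (negative skew).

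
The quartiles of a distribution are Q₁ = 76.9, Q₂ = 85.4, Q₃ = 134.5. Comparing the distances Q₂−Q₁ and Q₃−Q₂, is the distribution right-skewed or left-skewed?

Q₂ − Q₁ = 8.5;  Q₃ − Q₂ = 49.1
Q₃ − Q₂ > Q₂ − Q₁ ⇒ the upper half is more spread out ⇒ right-skewed.

right-skewed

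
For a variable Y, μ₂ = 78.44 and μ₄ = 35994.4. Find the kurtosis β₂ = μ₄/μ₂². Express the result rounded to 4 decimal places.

μ₂² = 78.44² = 6152.83360
μ₄/μ₂² = 35994.4 / 6152.83360 = 5.85005
β₂ ≈ 5.8501

5.8501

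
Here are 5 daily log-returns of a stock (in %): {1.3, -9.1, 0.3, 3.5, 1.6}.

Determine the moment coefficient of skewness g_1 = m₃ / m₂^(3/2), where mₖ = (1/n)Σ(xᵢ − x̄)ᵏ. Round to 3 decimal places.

x̄ = (1.3 - 9.1 + 0.3 + 3.5 + 1.6) / 5 = -0.4800
deviations (xᵢ − x̄): 1.7800, -8.6200, 0.7800, 3.9800, 2.0800
Σ(xᵢ − x̄)² = 98.2480 ⇒ m₂ = 98.2480/5 = 19.64960
Σ(xᵢ − x̄)³ = -562.3459 ⇒ m₃ = -562.3459/5 = -112.46918
m₂^(3/2) = 19.64960^(1.5) = 87.10249
g_1 = m₃ / m₂^(3/2) = -112.46918 / 87.10249 ≈ -1.291

-1.291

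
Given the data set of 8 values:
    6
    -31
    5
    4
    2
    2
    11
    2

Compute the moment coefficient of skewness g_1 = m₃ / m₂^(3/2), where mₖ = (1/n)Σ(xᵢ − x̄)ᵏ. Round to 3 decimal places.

x̄ = (6 - 31 + 5 + 4 + 2 + 2 + 11 + 2) / 8 = 0.1250
deviations (xᵢ − x̄): 5.8750, -31.1250, 4.8750, 3.8750, 1.8750, 1.8750, 10.8750, 1.8750
Σ(xᵢ − x̄)² = 1170.8750 ⇒ m₂ = 1170.8750/8 = 146.35938
Σ(xᵢ − x̄)³ = -28470.0938 ⇒ m₃ = -28470.0938/8 = -3558.76172
m₂^(3/2) = 146.35938^(1.5) = 1770.64224
g_1 = m₃ / m₂^(3/2) = -3558.76172 / 1770.64224 ≈ -2.010

-2.010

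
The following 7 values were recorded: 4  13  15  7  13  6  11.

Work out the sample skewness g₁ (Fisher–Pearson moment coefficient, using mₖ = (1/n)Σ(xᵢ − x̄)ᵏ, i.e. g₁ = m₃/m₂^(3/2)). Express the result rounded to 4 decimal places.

-0.2022

x̄ = (4 + 13 + 15 + 7 + 13 + 6 + 11) / 7 = 9.8571
deviations (xᵢ − x̄): -5.8571, 3.1429, 5.1429, -2.8571, 3.1429, -3.8571, 1.1429
Σ(xᵢ − x̄)² = 104.8571 ⇒ m₂ = 104.8571/7 = 14.97959
Σ(xᵢ − x̄)³ = -82.0408 ⇒ m₃ = -82.0408/7 = -11.72012
m₂^(3/2) = 14.97959^(1.5) = 57.97623
g₁ = m₃ / m₂^(3/2) = -11.72012 / 57.97623 ≈ -0.2022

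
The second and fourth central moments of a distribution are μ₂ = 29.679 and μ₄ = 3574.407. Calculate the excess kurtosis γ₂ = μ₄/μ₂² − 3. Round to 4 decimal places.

μ₂² = 29.679² = 880.84304
μ₄/μ₂² = 3574.407 / 880.84304 = 4.05794
γ₂ = 4.05794 − 3 ≈ 1.0579

1.0579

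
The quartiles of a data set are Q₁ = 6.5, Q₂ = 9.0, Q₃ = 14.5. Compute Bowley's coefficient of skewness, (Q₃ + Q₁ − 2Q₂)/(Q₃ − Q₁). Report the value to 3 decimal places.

0.375

numerator: Q₃ + Q₁ − 2Q₂ = 14.5 + 6.5 − 2×9.0 = 3.0000
denominator: Q₃ − Q₁ = 14.5 − 6.5 = 8.0000
Bowley skewness = 3.0000 / 8.0000 ≈ 0.375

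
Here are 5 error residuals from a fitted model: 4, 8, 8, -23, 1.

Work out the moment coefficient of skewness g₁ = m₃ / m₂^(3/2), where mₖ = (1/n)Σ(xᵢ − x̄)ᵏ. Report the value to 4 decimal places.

-1.3147

x̄ = (4 + 8 + 8 - 23 + 1) / 5 = -0.4000
deviations (xᵢ − x̄): 4.4000, 8.4000, 8.4000, -22.6000, 1.4000
Σ(xᵢ − x̄)² = 673.2000 ⇒ m₂ = 673.2000/5 = 134.64000
Σ(xᵢ − x̄)³ = -10269.8400 ⇒ m₃ = -10269.8400/5 = -2053.96800
m₂^(3/2) = 134.64000^(1.5) = 1562.28821
g₁ = m₃ / m₂^(3/2) = -2053.96800 / 1562.28821 ≈ -1.3147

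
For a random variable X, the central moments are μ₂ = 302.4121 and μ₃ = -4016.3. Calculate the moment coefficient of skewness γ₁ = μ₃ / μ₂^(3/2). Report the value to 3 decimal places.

-0.764

σ = √μ₂ = √302.4121 = 17.39000
σ³ = μ₂^(3/2) = 5258.94642
γ₁ = μ₃/σ³ = -4016.3 / 5258.94642 ≈ -0.764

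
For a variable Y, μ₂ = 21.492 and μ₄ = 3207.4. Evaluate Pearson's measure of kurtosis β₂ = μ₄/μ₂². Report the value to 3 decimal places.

6.944

μ₂² = 21.492² = 461.90606
μ₄/μ₂² = 3207.4 / 461.90606 = 6.94384
β₂ ≈ 6.944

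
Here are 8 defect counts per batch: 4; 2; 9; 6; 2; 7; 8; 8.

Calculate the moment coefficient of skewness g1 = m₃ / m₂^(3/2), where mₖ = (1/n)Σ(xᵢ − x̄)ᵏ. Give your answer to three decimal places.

-0.374

x̄ = (4 + 2 + 9 + 6 + 2 + 7 + 8 + 8) / 8 = 5.7500
deviations (xᵢ − x̄): -1.7500, -3.7500, 3.2500, 0.2500, -3.7500, 1.2500, 2.2500, 2.2500
Σ(xᵢ − x̄)² = 53.5000 ⇒ m₂ = 53.5000/8 = 6.68750
Σ(xᵢ − x̄)³ = -51.7500 ⇒ m₃ = -51.7500/8 = -6.46875
m₂^(3/2) = 6.68750^(1.5) = 17.29401
g1 = m₃ / m₂^(3/2) = -6.46875 / 17.29401 ≈ -0.374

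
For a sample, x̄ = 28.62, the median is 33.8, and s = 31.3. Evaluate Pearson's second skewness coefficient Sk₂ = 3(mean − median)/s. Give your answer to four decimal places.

Sk₂ = 3(28.62 − 33.8) / 31.3 = 3 × -5.1800 / 31.3
    = -15.5400 / 31.3 ≈ -0.4965

-0.4965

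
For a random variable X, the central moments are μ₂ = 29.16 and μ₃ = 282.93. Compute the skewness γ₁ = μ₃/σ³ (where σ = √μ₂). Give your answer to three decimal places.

1.797

σ = √μ₂ = √29.16 = 5.40000
σ³ = μ₂^(3/2) = 157.46400
γ₁ = μ₃/σ³ = 282.93 / 157.46400 ≈ 1.797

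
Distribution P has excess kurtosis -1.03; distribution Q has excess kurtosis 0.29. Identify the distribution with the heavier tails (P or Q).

Q

Higher excess kurtosis ⇒ heavier tails relative to the normal distribution.
-1.03 vs 0.29: the larger is 0.29, so Q has heavier tails. (Q is leptokurtic — heavier-than-normal tails; the other is platykurtic.)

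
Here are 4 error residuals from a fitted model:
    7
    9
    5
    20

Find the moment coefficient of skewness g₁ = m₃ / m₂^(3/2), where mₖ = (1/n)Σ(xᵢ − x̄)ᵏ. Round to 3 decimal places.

x̄ = (7 + 9 + 5 + 20) / 4 = 10.2500
deviations (xᵢ − x̄): -3.2500, -1.2500, -5.2500, 9.7500
Σ(xᵢ − x̄)² = 134.7500 ⇒ m₂ = 134.7500/4 = 33.68750
Σ(xᵢ − x̄)³ = 745.8750 ⇒ m₃ = 745.8750/4 = 186.46875
m₂^(3/2) = 33.68750^(1.5) = 195.52540
g₁ = m₃ / m₂^(3/2) = 186.46875 / 195.52540 ≈ 0.954

0.954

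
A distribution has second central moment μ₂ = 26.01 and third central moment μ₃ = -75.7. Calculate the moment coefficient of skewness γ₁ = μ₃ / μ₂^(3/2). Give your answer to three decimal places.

-0.571

σ = √μ₂ = √26.01 = 5.10000
σ³ = μ₂^(3/2) = 132.65100
γ₁ = μ₃/σ³ = -75.7 / 132.65100 ≈ -0.571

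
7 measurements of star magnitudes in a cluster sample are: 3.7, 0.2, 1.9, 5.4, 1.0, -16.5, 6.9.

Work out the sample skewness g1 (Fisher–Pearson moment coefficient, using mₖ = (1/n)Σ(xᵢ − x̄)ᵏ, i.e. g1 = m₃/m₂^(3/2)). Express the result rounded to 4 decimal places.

-1.6434

x̄ = (3.7 + 0.2 + 1.9 + 5.4 + 1.0 - 16.5 + 6.9) / 7 = 0.3714
deviations (xᵢ − x̄): 3.3286, -0.1714, 1.5286, 5.0286, 0.6286, -16.8714, 6.5286
Σ(xᵢ − x̄)² = 366.3943 ⇒ m₂ = 366.3943/7 = 52.34204
Σ(xᵢ − x̄)³ = -4356.2586 ⇒ m₃ = -4356.2586/7 = -622.32266
m₂^(3/2) = 52.34204^(1.5) = 378.68315
g1 = m₃ / m₂^(3/2) = -622.32266 / 378.68315 ≈ -1.6434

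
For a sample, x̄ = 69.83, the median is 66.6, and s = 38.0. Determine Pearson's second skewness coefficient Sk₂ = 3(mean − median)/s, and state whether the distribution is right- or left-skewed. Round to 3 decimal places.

0.255, right-skewed

Sk₂ = 3(69.83 − 66.6) / 38.0 = 3 × 3.2300 / 38.0
    = 9.6900 / 38.0 ≈ 0.255
Sk₂ > 0 ⇒ mean > median ⇒ right-skewed (positive skew).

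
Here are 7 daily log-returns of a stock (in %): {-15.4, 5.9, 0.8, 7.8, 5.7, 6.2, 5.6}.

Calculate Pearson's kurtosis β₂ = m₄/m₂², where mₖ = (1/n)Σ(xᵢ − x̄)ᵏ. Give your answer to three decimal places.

x̄ = 2.3714
Σ(xᵢ − x̄)² = 396.3743 ⇒ m₂ = 56.62490
Σ(xᵢ − x̄)⁴ = 101220.4198 ⇒ m₄ = 14460.05997
m₂² = 3206.37907
β₂ = m₄/m₂² = 14460.05997 / 3206.37907 ≈ 4.510

4.510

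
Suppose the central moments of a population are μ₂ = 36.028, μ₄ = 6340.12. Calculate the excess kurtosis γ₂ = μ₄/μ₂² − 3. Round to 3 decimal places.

1.884

μ₂² = 36.028² = 1298.01678
μ₄/μ₂² = 6340.12 / 1298.01678 = 4.88447
γ₂ = 4.88447 − 3 ≈ 1.884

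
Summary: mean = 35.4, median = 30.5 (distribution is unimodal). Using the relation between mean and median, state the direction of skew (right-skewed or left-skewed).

right-skewed

mean − median = 35.4 − 30.5 = 4.9
mean > median ⇒ the longer tail is on the right ⇒ right-skewed (positively skewed).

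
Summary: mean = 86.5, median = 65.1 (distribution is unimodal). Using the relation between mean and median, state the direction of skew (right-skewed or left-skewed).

right-skewed

mean − median = 86.5 − 65.1 = 21.4
mean > median ⇒ the longer tail is on the right ⇒ right-skewed (positively skewed).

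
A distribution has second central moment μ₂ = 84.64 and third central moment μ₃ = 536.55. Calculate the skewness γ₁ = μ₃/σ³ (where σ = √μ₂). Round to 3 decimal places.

σ = √μ₂ = √84.64 = 9.20000
σ³ = μ₂^(3/2) = 778.68800
γ₁ = μ₃/σ³ = 536.55 / 778.68800 ≈ 0.689

0.689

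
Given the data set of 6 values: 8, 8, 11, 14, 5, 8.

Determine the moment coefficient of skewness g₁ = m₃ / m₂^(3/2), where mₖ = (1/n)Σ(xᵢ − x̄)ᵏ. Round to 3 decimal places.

x̄ = (8 + 8 + 11 + 14 + 5 + 8) / 6 = 9.0000
deviations (xᵢ − x̄): -1.0000, -1.0000, 2.0000, 5.0000, -4.0000, -1.0000
Σ(xᵢ − x̄)² = 48.0000 ⇒ m₂ = 48.0000/6 = 8.00000
Σ(xᵢ − x̄)³ = 66.0000 ⇒ m₃ = 66.0000/6 = 11.00000
m₂^(3/2) = 8.00000^(1.5) = 22.62742
g₁ = m₃ / m₂^(3/2) = 11.00000 / 22.62742 ≈ 0.486

0.486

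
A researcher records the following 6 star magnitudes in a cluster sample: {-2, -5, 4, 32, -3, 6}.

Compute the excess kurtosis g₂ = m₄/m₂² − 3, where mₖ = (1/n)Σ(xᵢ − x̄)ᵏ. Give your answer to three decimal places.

0.538

x̄ = 5.3333
Σ(xᵢ − x̄)² = 943.3333 ⇒ m₂ = 157.22222
Σ(xᵢ − x̄)⁴ = 524798.4444 ⇒ m₄ = 87466.40741
m₂² = 24718.82716
g₂ = m₄/m₂² − 3 = 3.53845 − 3 ≈ 0.538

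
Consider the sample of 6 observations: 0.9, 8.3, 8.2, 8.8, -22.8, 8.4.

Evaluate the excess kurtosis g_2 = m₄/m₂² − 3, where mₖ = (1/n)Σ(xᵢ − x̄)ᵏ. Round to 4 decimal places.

x̄ = 1.9667
Σ(xᵢ − x̄)² = 781.5733 ⇒ m₂ = 130.26222
Σ(xᵢ − x̄)⁴ = 383257.7488 ⇒ m₄ = 63876.29147
m₂² = 16968.24654
g_2 = m₄/m₂² − 3 = 3.76446 − 3 ≈ 0.7645

0.7645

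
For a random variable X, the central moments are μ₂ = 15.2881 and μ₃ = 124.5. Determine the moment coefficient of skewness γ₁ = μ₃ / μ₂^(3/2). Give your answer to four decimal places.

σ = √μ₂ = √15.2881 = 3.91000
σ³ = μ₂^(3/2) = 59.77647
γ₁ = μ₃/σ³ = 124.5 / 59.77647 ≈ 2.0828

2.0828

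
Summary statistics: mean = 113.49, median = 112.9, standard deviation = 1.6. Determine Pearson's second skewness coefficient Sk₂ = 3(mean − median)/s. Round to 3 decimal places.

1.106

Sk₂ = 3(113.49 − 112.9) / 1.6 = 3 × 0.5900 / 1.6
    = 1.7700 / 1.6 ≈ 1.106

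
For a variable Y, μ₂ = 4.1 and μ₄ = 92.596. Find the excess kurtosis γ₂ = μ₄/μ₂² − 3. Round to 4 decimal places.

2.5084

μ₂² = 4.1² = 16.81000
μ₄/μ₂² = 92.596 / 16.81000 = 5.50839
γ₂ = 5.50839 − 3 ≈ 2.5084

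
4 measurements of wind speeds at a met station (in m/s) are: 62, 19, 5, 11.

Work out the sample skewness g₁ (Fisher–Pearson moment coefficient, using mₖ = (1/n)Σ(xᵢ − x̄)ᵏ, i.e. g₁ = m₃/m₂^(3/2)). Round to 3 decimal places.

x̄ = (62 + 19 + 5 + 11) / 4 = 24.2500
deviations (xᵢ − x̄): 37.7500, -5.2500, -19.2500, -13.2500
Σ(xᵢ − x̄)² = 1998.7500 ⇒ m₂ = 1998.7500/4 = 499.68750
Σ(xᵢ − x̄)³ = 44191.8750 ⇒ m₃ = 44191.8750/4 = 11047.96875
m₂^(3/2) = 499.68750^(1.5) = 11169.85996
g₁ = m₃ / m₂^(3/2) = 11047.96875 / 11169.85996 ≈ 0.989

0.989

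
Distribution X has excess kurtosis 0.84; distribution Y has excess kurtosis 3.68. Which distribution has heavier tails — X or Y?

Higher excess kurtosis ⇒ heavier tails relative to the normal distribution.
0.84 vs 3.68: the larger is 3.68, so Y has heavier tails.

Y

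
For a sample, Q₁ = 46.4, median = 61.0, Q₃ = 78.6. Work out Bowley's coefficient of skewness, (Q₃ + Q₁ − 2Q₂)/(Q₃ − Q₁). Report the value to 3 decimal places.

numerator: Q₃ + Q₁ − 2Q₂ = 78.6 + 46.4 − 2×61.0 = 3.0000
denominator: Q₃ − Q₁ = 78.6 − 46.4 = 32.2000
Bowley skewness = 3.0000 / 32.2000 ≈ 0.093

0.093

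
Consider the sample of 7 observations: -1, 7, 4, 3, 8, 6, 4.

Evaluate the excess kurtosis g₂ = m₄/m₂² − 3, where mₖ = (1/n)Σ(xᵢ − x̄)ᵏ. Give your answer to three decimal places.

-0.367

x̄ = 4.4286
Σ(xᵢ − x̄)² = 53.7143 ⇒ m₂ = 7.67347
Σ(xᵢ − x̄)⁴ = 1085.1895 ⇒ m₄ = 155.02707
m₂² = 58.88213
g₂ = m₄/m₂² − 3 = 2.63284 − 3 ≈ -0.367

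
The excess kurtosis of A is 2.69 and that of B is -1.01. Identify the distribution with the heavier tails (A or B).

A

Higher excess kurtosis ⇒ heavier tails relative to the normal distribution.
2.69 vs -1.01: the larger is 2.69, so A has heavier tails. (A is leptokurtic — heavier-than-normal tails; the other is platykurtic.)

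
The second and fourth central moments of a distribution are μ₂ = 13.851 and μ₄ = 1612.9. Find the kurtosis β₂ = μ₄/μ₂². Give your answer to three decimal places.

8.407

μ₂² = 13.851² = 191.85020
μ₄/μ₂² = 1612.9 / 191.85020 = 8.40708
β₂ ≈ 8.407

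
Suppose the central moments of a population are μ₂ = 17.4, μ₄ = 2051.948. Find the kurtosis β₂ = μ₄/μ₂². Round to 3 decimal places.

6.777

μ₂² = 17.4² = 302.76000
μ₄/μ₂² = 2051.948 / 302.76000 = 6.77747
β₂ ≈ 6.777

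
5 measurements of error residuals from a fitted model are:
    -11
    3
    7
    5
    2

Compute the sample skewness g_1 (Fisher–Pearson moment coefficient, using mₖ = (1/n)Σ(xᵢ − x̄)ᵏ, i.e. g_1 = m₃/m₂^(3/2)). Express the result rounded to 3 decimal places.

-1.226

x̄ = (-11 + 3 + 7 + 5 + 2) / 5 = 1.2000
deviations (xᵢ − x̄): -12.2000, 1.8000, 5.8000, 3.8000, 0.8000
Σ(xᵢ − x̄)² = 200.8000 ⇒ m₂ = 200.8000/5 = 40.16000
Σ(xᵢ − x̄)³ = -1559.5200 ⇒ m₃ = -1559.5200/5 = -311.90400
m₂^(3/2) = 40.16000^(1.5) = 254.50162
g_1 = m₃ / m₂^(3/2) = -311.90400 / 254.50162 ≈ -1.226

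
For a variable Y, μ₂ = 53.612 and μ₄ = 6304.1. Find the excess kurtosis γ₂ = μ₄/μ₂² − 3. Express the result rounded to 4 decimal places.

-0.8067

μ₂² = 53.612² = 2874.24654
μ₄/μ₂² = 6304.1 / 2874.24654 = 2.19331
γ₂ = 2.19331 − 3 ≈ -0.8067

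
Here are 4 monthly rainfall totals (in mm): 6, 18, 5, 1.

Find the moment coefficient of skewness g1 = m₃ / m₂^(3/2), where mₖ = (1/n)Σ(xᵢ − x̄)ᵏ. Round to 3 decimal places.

0.846

x̄ = (6 + 18 + 5 + 1) / 4 = 7.5000
deviations (xᵢ − x̄): -1.5000, 10.5000, -2.5000, -6.5000
Σ(xᵢ − x̄)² = 161.0000 ⇒ m₂ = 161.0000/4 = 40.25000
Σ(xᵢ − x̄)³ = 864.0000 ⇒ m₃ = 864.0000/4 = 216.00000
m₂^(3/2) = 40.25000^(1.5) = 255.35762
g1 = m₃ / m₂^(3/2) = 216.00000 / 255.35762 ≈ 0.846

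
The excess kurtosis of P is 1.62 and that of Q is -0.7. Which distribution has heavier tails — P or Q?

P

Higher excess kurtosis ⇒ heavier tails relative to the normal distribution.
1.62 vs -0.7: the larger is 1.62, so P has heavier tails. (P is leptokurtic — heavier-than-normal tails; the other is platykurtic.)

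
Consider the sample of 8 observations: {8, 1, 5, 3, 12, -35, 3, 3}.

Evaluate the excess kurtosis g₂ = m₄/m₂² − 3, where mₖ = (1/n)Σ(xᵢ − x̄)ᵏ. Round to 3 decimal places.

x̄ = 0.0000
Σ(xᵢ − x̄)² = 1486.0000 ⇒ m₂ = 185.75000
Σ(xᵢ − x̄)⁴ = 1526326.0000 ⇒ m₄ = 190790.75000
m₂² = 34503.06250
g₂ = m₄/m₂² − 3 = 5.52968 − 3 ≈ 2.530

2.530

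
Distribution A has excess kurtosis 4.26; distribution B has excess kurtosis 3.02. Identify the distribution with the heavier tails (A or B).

A

Higher excess kurtosis ⇒ heavier tails relative to the normal distribution.
4.26 vs 3.02: the larger is 4.26, so A has heavier tails.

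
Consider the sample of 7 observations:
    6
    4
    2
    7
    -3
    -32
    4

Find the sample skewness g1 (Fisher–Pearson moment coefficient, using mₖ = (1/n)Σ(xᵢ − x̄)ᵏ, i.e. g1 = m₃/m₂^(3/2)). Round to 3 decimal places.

-1.819

x̄ = (6 + 4 + 2 + 7 - 3 - 32 + 4) / 7 = -1.7143
deviations (xᵢ − x̄): 7.7143, 5.7143, 3.7143, 8.7143, -1.2857, -30.2857, 5.7143
Σ(xᵢ − x̄)² = 1133.4286 ⇒ m₂ = 1133.4286/7 = 161.91837
Σ(xᵢ − x̄)³ = -26235.6735 ⇒ m₃ = -26235.6735/7 = -3747.95335
m₂^(3/2) = 161.91837^(1.5) = 2060.36505
g1 = m₃ / m₂^(3/2) = -3747.95335 / 2060.36505 ≈ -1.819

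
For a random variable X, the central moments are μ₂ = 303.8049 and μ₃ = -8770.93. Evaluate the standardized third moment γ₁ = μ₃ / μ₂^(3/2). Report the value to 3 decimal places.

σ = √μ₂ = √303.8049 = 17.43000
σ³ = μ₂^(3/2) = 5295.31941
γ₁ = μ₃/σ³ = -8770.93 / 5295.31941 ≈ -1.656

-1.656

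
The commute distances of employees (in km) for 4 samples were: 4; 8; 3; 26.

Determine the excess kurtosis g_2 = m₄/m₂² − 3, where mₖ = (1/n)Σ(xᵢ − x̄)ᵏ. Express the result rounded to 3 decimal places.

-0.784

x̄ = 10.2500
Σ(xᵢ − x̄)² = 344.7500 ⇒ m₂ = 86.18750
Σ(xᵢ − x̄)⁴ = 65849.3281 ⇒ m₄ = 16462.33203
m₂² = 7428.28516
g_2 = m₄/m₂² − 3 = 2.21617 − 3 ≈ -0.784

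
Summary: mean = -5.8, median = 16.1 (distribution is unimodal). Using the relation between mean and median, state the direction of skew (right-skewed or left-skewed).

left-skewed

mean − median = -5.8 − 16.1 = -21.9
mean < median ⇒ the longer tail is on the left ⇒ left-skewed (negatively skewed).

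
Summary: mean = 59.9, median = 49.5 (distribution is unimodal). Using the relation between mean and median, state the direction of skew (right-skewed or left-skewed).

right-skewed

mean − median = 59.9 − 49.5 = 10.4
mean > median ⇒ the longer tail is on the right ⇒ right-skewed (positively skewed).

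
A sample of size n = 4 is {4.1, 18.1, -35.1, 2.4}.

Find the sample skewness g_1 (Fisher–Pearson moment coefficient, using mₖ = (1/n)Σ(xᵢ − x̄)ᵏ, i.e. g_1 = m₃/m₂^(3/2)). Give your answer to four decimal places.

x̄ = (4.1 + 18.1 - 35.1 + 2.4) / 4 = -2.6250
deviations (xᵢ − x̄): 6.7250, 20.7250, -32.4750, 5.0250
Σ(xᵢ − x̄)² = 1554.6275 ⇒ m₂ = 1554.6275/4 = 388.65688
Σ(xᵢ − x̄)³ = -24916.0219 ⇒ m₃ = -24916.0219/4 = -6229.00547
m₂^(3/2) = 388.65688^(1.5) = 7662.13027
g_1 = m₃ / m₂^(3/2) = -6229.00547 / 7662.13027 ≈ -0.8130

-0.8130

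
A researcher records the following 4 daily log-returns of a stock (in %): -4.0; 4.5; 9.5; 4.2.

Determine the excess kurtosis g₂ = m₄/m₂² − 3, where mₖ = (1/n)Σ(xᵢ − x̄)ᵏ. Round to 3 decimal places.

-0.949

x̄ = 3.5500
Σ(xᵢ − x̄)² = 93.7300 ⇒ m₂ = 23.43250
Σ(xᵢ − x̄)⁴ = 4503.6150 ⇒ m₄ = 1125.90376
m₂² = 549.08206
g₂ = m₄/m₂² − 3 = 2.05052 − 3 ≈ -0.949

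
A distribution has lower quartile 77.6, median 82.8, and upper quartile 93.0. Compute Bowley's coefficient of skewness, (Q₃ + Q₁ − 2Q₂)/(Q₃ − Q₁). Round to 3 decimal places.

0.325

numerator: Q₃ + Q₁ − 2Q₂ = 93.0 + 77.6 − 2×82.8 = 5.0000
denominator: Q₃ − Q₁ = 93.0 − 77.6 = 15.4000
Bowley skewness = 5.0000 / 15.4000 ≈ 0.325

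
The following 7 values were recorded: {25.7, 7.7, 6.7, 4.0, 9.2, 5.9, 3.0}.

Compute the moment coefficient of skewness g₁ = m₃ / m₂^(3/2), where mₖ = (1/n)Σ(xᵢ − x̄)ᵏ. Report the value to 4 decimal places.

1.7278

x̄ = (25.7 + 7.7 + 6.7 + 4.0 + 9.2 + 5.9 + 3.0) / 7 = 8.8857
deviations (xᵢ − x̄): 16.8143, -1.1857, -2.1857, -4.8857, 0.3143, -2.9857, -5.8857
Σ(xᵢ − x̄)² = 356.4286 ⇒ m₂ = 356.4286/7 = 50.91837
Σ(xᵢ − x̄)³ = 4394.5305 ⇒ m₃ = 4394.5305/7 = 627.79008
m₂^(3/2) = 50.91837^(1.5) = 363.33874
g₁ = m₃ / m₂^(3/2) = 627.79008 / 363.33874 ≈ 1.7278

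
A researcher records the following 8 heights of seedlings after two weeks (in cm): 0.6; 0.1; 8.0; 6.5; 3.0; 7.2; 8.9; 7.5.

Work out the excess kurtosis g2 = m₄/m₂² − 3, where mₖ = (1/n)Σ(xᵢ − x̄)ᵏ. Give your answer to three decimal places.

-1.367

x̄ = 5.2250
Σ(xᵢ − x̄)² = 84.5150 ⇒ m₂ = 10.56438
Σ(xᵢ − x̄)⁴ = 1458.2967 ⇒ m₄ = 182.28709
m₂² = 111.60602
g2 = m₄/m₂² − 3 = 1.63331 − 3 ≈ -1.367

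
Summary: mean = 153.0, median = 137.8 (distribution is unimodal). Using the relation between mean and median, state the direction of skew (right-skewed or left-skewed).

right-skewed

mean − median = 153.0 − 137.8 = 15.2
mean > median ⇒ the longer tail is on the right ⇒ right-skewed (positively skewed).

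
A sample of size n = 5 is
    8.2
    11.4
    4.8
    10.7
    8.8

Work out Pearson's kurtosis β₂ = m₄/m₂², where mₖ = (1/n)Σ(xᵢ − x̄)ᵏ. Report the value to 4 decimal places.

x̄ = 8.7800
Σ(xᵢ − x̄)² = 26.7280 ⇒ m₂ = 5.34560
Σ(xᵢ − x̄)⁴ = 311.7410 ⇒ m₄ = 62.34819
m₂² = 28.57544
β₂ = m₄/m₂² = 62.34819 / 28.57544 ≈ 2.1819

2.1819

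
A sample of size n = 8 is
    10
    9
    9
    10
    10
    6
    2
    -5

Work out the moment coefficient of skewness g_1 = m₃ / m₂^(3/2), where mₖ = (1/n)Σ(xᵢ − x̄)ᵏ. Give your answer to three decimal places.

x̄ = (10 + 9 + 9 + 10 + 10 + 6 + 2 - 5) / 8 = 6.3750
deviations (xᵢ − x̄): 3.6250, 2.6250, 2.6250, 3.6250, 3.6250, -0.3750, -4.3750, -11.3750
Σ(xᵢ − x̄)² = 201.8750 ⇒ m₂ = 201.8750/8 = 25.23438
Σ(xᵢ − x̄)³ = -1376.5313 ⇒ m₃ = -1376.5313/8 = -172.06641
m₂^(3/2) = 25.23438^(1.5) = 126.76193
g_1 = m₃ / m₂^(3/2) = -172.06641 / 126.76193 ≈ -1.357

-1.357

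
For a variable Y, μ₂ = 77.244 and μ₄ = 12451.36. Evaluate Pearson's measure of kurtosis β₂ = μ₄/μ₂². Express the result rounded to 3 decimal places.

2.087

μ₂² = 77.244² = 5966.63554
μ₄/μ₂² = 12451.36 / 5966.63554 = 2.08683
β₂ ≈ 2.087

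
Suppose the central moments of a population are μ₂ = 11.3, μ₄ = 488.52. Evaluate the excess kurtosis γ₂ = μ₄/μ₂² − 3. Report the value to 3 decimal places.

μ₂² = 11.3² = 127.69000
μ₄/μ₂² = 488.52 / 127.69000 = 3.82583
γ₂ = 3.82583 − 3 ≈ 0.826

0.826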